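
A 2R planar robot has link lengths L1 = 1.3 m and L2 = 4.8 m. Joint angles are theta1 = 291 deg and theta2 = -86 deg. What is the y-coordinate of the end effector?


Convert angles to radians: theta1 = 5.0789, theta2 = -1.501
y = L1*sin(theta1) + L2*sin(theta1+theta2)
y = -1.2137 + -2.0286
y = -3.2422


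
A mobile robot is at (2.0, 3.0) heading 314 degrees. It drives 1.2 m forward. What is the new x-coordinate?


x_new = x0 + d*cos(theta)
= 2.0 + 1.2*cos(314)
= 2.0 + 0.8336
= 2.8336


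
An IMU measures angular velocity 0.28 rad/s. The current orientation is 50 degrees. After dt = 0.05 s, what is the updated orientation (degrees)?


delta_theta = w * dt = 0.28 * 0.05 = 0.014 rad
= 0.8021 deg
theta_new = 50 + 0.8021 = 50.8021 deg


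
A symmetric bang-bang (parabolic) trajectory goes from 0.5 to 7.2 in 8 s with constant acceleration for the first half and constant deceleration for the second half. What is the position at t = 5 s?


Symmetric rest-to-rest: each phase covers (pf-p0)/2 in time T/2. 0.5*a*(T/2)^2 = (pf-p0)/2 => a = 4*(pf-p0)/T^2
a = 4*(7.2-0.5)/8^2 = 0.4188
t = 5 is in the deceleration phase (t > T/2).
p = pf - 0.5*a*(T-t)^2 = 7.2 - 0.5*0.4188*3^2
= 5.3156


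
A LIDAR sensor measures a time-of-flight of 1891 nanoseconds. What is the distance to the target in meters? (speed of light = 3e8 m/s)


tof = 1891 ns = 1.891e-06 s
dist = c * tof / 2
= 3e8 * 1.891e-06 / 2
= 283.65 m


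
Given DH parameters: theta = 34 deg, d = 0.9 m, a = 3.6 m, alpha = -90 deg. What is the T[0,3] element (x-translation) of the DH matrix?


T[0,3] = a * cos(theta)
= 3.6 * cos(34 deg)
= 3.6 * 0.829
= 2.9845


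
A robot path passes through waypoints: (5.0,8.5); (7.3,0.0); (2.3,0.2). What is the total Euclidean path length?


Segment lengths:
  seg1 = sqrt((2.3)^2 + (-8.5)^2) = 8.8057
  seg2 = sqrt((-5.0)^2 + (0.2)^2) = 5.004
Total = 13.8097


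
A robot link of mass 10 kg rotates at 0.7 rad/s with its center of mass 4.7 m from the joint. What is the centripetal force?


F = m * omega^2 * r
= 10 * 0.7^2 * 4.7
= 10 * 0.49 * 4.7
= 23.03 N


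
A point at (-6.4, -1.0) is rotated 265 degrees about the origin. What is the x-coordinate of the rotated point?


x' = x*cos(theta) - y*sin(theta)
cos(265 deg) = -0.0872, sin(265 deg) = -0.9962
x' = -6.4 * -0.0872 - -1.0 * -0.9962
= 0.5578 - 0.9962
= -0.4384


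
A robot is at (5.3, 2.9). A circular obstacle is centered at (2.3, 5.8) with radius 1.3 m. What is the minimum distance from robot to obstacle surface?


center_dist = sqrt((5.3-2.3)^2 + (2.9-5.8)^2)
= sqrt(9.0 + 8.41)
= 4.1725
min_dist = center_dist - radius = 4.1725 - 1.3 = 2.8725 m


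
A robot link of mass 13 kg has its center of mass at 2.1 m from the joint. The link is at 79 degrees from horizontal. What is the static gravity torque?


tau = m*g*L*cos(angle)
= 13 * 9.81 * 2.1 * cos(79 deg)
= 13 * 9.81 * 2.1 * 0.1908
= 51.1011 Nm


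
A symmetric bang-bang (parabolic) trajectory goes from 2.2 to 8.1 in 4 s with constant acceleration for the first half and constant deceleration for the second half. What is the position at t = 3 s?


Symmetric rest-to-rest: each phase covers (pf-p0)/2 in time T/2. 0.5*a*(T/2)^2 = (pf-p0)/2 => a = 4*(pf-p0)/T^2
a = 4*(8.1-2.2)/4^2 = 1.475
t = 3 is in the deceleration phase (t > T/2).
p = pf - 0.5*a*(T-t)^2 = 8.1 - 0.5*1.475*1^2
= 7.3625


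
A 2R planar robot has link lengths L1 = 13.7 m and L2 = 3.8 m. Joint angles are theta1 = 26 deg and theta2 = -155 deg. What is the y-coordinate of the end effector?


Convert angles to radians: theta1 = 0.4538, theta2 = -2.7053
y = L1*sin(theta1) + L2*sin(theta1+theta2)
y = 6.0057 + -2.9532
y = 3.0525


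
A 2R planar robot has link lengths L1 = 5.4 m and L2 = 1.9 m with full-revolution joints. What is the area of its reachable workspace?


r_max = L1 + L2 = 7.3 m
r_min = |L1 - L2| = 3.5 m
Area = pi*(r_max^2 - r_min^2)
= pi*(53.29 - 12.25)
= pi * 41.04
= 128.931 m^2


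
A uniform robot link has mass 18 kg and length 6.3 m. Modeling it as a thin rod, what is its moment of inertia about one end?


I = (1/3) * m * L^2
= (1/3) * 18 * 6.3^2
= 0.333333 * 18 * 39.69
= 238.14 kg*m^2


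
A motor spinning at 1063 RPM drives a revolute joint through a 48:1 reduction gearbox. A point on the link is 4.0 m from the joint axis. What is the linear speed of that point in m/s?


omega_motor = 1063 * 2*pi/60 = 111.3171 rad/s
omega_joint = omega_motor / 48 = 2.3191 rad/s
v = omega_joint * r = 2.3191 * 4.0
= 9.2764 m/s


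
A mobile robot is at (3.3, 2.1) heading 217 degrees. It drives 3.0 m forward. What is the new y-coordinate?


y_new = y0 + d*sin(theta)
= 2.1 + 3.0*sin(217)
= 2.1 + -1.8054
= 0.2946


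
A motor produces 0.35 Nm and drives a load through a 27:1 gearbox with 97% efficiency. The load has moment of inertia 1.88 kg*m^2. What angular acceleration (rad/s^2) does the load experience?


tau_out = tau_motor * N * eta
= 0.35 * 27 * 0.97 = 9.1665 Nm
alpha = tau_out / I = 9.1665 / 1.88
= 4.8758 rad/s^2


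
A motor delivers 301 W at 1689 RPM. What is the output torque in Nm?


omega = 1689 * 2*pi/60 = 176.8717 rad/s
tau = P / omega = 301 / 176.8717
= 1.7018 Nm


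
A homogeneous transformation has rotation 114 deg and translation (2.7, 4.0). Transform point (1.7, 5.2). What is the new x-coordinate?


x' = cos(theta)*px - sin(theta)*py + tx
= -0.4067*1.7 - 0.9135*5.2 + 2.7
= -2.7419


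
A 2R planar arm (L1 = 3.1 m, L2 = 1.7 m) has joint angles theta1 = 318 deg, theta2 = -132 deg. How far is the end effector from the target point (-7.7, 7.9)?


End effector via forward kinematics:
x = L1*cos(t1) + L2*cos(t1+t2) = 0.6131
y = L1*sin(t1) + L2*sin(t1+t2) = -2.252
Distance to target:
d = sqrt((-7.7 - 0.6131)^2 + (7.9 - -2.252)^2)
= sqrt(69.107 + 103.0632)
= 13.1214 m


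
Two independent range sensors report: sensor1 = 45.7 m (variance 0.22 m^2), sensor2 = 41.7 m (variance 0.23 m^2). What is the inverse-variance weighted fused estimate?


w1 = (1/var1) / (1/var1 + 1/var2)
   = 4.5455 / (4.5455 + 4.3478) = 0.5111
w2 = 1 - w1 = 0.4889
fused = w1*s1 + w2*s2 = 23.3578 + 20.3867
= 43.7444 m


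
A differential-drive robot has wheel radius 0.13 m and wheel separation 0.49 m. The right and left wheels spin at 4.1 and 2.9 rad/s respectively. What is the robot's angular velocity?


vR = r*wR = 0.13*4.1 = 0.533 m/s
vL = r*wL = 0.13*2.9 = 0.377 m/s
v = (vR+vL)/2 = 0.455 m/s
omega = (vR-vL)/L = 0.3184 rad/s
angular velocity = 0.3184 rad/s


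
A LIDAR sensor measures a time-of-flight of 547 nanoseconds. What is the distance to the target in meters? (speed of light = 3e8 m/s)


tof = 547 ns = 5.47e-07 s
dist = c * tof / 2
= 3e8 * 5.47e-07 / 2
= 82.05 m


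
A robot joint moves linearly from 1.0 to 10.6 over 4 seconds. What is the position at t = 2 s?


s = t/T = 2/4 = 0.5
p(t) = p0 + (pf-p0)*s
= 1.0 + (10.6 - 1.0) * 0.5
= 5.8


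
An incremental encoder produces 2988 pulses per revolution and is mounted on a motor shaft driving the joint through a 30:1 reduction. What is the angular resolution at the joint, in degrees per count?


counts per rev = 2988
effective counts at joint = 2988 * 30 = 89640
resolution = 360 / 89640
= 0.004 deg/count


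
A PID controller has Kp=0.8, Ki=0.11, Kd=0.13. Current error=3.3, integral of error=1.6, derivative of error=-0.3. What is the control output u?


u = Kp*e + Ki*int(e) + Kd*de/dt
= 0.8*3.3 + 0.11*1.6 + 0.13*(-0.3)
= 2.64 + 0.176 + -0.039
= 2.777


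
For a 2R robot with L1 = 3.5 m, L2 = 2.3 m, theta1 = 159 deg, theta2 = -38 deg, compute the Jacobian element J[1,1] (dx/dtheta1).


J[1,1] = -L1*sin(t1) - L2*sin(t1+t2)
= -3.5*sin(159) - 2.3*sin(121)
= -3.2258


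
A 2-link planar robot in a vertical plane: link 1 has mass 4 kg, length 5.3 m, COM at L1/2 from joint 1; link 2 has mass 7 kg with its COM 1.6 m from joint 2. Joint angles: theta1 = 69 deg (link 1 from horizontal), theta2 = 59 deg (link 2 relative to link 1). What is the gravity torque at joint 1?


Horizontal distance from joint 1 to link-1 COM:
  x_c1 = (L1/2)*cos(t1) = 2.65 * 0.3584 = 0.9497 m
Horizontal distance from joint 1 to link-2 COM:
  x_c2 = L1*cos(t1) + Lc2*cos(t1+t2)
       = 5.3*0.3584 + 1.6*-0.6157 = 0.9143 m
tau1 = m1*g*x_c1 + m2*g*x_c2
     = 4*9.81*0.9497 + 7*9.81*0.9143
     = 37.2652 + 62.7844
     = 100.0497 Nm


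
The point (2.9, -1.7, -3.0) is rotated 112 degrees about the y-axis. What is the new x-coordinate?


Rotation about y-axis: x' = x*cos(theta) + z*sin(theta)
= 2.9 * -0.3746 + -3.0 * 0.9272
= -3.8679


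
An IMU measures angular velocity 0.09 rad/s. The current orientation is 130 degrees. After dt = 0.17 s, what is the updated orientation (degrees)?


delta_theta = w * dt = 0.09 * 0.17 = 0.0153 rad
= 0.8766 deg
theta_new = 130 + 0.8766 = 130.8766 deg


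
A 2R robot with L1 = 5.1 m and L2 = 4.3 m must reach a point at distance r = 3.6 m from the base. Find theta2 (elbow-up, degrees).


cos(theta2) = (r^2 - L1^2 - L2^2) / (2*L1*L2)
cos(theta2) = (12.96 - 26.01 - 18.49) / 43.86
cos(theta2) = -0.719106
theta2 = 135.9807 degrees


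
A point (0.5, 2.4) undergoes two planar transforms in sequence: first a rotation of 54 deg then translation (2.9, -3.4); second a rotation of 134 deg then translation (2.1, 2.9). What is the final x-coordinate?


After transform 1:
x1 = cos(54)*0.5 - sin(54)*2.4 + 2.9 = 1.2523
y1 = sin(54)*0.5 + cos(54)*2.4 + -3.4 = -1.5848
After transform 2:
x2 = cos(134)*1.2523 - sin(134)*-1.5848 + 2.1
= 2.3701


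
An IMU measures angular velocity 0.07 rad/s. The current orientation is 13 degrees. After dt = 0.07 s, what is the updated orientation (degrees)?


delta_theta = w * dt = 0.07 * 0.07 = 0.0049 rad
= 0.2807 deg
theta_new = 13 + 0.2807 = 13.2807 deg


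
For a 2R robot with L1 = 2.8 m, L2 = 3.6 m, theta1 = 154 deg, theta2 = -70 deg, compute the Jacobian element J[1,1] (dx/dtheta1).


J[1,1] = -L1*sin(t1) - L2*sin(t1+t2)
= -2.8*sin(154) - 3.6*sin(84)
= -4.8077


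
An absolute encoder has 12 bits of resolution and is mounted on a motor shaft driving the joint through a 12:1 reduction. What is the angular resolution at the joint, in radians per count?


counts = 2^12 = 4096
effective counts at joint = 4096 * 12 = 49152
resolution = 2*pi / 49152
= 1.2783e-04 rad/count


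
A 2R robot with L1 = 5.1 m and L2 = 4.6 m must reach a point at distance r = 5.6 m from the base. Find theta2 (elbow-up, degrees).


cos(theta2) = (r^2 - L1^2 - L2^2) / (2*L1*L2)
cos(theta2) = (31.36 - 26.01 - 21.16) / 46.92
cos(theta2) = -0.336957
theta2 = 109.6916 degrees


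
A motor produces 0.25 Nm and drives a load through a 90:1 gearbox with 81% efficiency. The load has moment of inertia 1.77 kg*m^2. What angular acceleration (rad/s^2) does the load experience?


tau_out = tau_motor * N * eta
= 0.25 * 90 * 0.81 = 18.225 Nm
alpha = tau_out / I = 18.225 / 1.77
= 10.2966 rad/s^2


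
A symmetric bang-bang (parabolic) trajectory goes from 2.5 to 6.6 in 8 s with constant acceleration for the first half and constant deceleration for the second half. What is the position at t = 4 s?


Symmetric rest-to-rest: each phase covers (pf-p0)/2 in time T/2. 0.5*a*(T/2)^2 = (pf-p0)/2 => a = 4*(pf-p0)/T^2
a = 4*(6.6-2.5)/8^2 = 0.2562
t = 4 is in the acceleration phase (t <= T/2).
p = p0 + 0.5*a*t^2 = 2.5 + 0.5*0.2562*4^2
= 4.55


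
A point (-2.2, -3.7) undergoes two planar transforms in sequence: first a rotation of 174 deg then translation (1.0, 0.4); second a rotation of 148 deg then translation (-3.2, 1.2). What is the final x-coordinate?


After transform 1:
x1 = cos(174)*-2.2 - sin(174)*-3.7 + 1.0 = 3.5747
y1 = sin(174)*-2.2 + cos(174)*-3.7 + 0.4 = 3.8498
After transform 2:
x2 = cos(148)*3.5747 - sin(148)*3.8498 + -3.2
= -8.2716


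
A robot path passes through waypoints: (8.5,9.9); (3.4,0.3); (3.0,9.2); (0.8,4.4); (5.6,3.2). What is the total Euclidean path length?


Segment lengths:
  seg1 = sqrt((-5.1)^2 + (-9.6)^2) = 10.8706
  seg2 = sqrt((-0.4)^2 + (8.9)^2) = 8.909
  seg3 = sqrt((-2.2)^2 + (-4.8)^2) = 5.2802
  seg4 = sqrt((4.8)^2 + (-1.2)^2) = 4.9477
Total = 30.0075


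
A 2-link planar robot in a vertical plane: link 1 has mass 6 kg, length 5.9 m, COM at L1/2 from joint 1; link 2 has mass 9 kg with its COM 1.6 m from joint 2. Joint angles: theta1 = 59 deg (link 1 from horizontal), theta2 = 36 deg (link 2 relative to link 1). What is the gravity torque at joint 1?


Horizontal distance from joint 1 to link-1 COM:
  x_c1 = (L1/2)*cos(t1) = 2.95 * 0.515 = 1.5194 m
Horizontal distance from joint 1 to link-2 COM:
  x_c2 = L1*cos(t1) + Lc2*cos(t1+t2)
       = 5.9*0.515 + 1.6*-0.0872 = 2.8993 m
tau1 = m1*g*x_c1 + m2*g*x_c2
     = 6*9.81*1.5194 + 9*9.81*2.8993
     = 89.4297 + 255.977
     = 345.4067 Nm


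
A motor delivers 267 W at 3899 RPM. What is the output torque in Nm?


omega = 3899 * 2*pi/60 = 408.3023 rad/s
tau = P / omega = 267 / 408.3023
= 0.6539 Nm


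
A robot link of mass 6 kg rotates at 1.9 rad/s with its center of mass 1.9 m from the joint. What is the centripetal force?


F = m * omega^2 * r
= 6 * 1.9^2 * 1.9
= 6 * 3.61 * 1.9
= 41.154 N


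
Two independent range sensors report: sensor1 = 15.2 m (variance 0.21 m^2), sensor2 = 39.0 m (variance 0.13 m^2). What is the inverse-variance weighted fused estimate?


w1 = (1/var1) / (1/var1 + 1/var2)
   = 4.7619 / (4.7619 + 7.6923) = 0.3824
w2 = 1 - w1 = 0.6176
fused = w1*s1 + w2*s2 = 5.8118 + 24.0882
= 29.9 m


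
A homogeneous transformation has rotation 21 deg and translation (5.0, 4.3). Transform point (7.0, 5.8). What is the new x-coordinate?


x' = cos(theta)*px - sin(theta)*py + tx
= 0.9336*7.0 - 0.3584*5.8 + 5.0
= 9.4565


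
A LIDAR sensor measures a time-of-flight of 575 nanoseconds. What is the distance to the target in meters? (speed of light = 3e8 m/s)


tof = 575 ns = 5.75e-07 s
dist = c * tof / 2
= 3e8 * 5.75e-07 / 2
= 86.25 m


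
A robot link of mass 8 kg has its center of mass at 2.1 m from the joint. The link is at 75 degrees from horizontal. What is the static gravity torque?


tau = m*g*L*cos(angle)
= 8 * 9.81 * 2.1 * cos(75 deg)
= 8 * 9.81 * 2.1 * 0.2588
= 42.6554 Nm


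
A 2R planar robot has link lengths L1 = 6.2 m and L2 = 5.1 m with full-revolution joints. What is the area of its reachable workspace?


r_max = L1 + L2 = 11.3 m
r_min = |L1 - L2| = 1.1 m
Area = pi*(r_max^2 - r_min^2)
= pi*(127.69 - 1.21)
= pi * 126.48
= 397.3486 m^2


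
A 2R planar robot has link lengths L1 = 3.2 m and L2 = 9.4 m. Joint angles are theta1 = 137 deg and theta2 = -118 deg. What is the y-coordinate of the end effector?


Convert angles to radians: theta1 = 2.3911, theta2 = -2.0595
y = L1*sin(theta1) + L2*sin(theta1+theta2)
y = 2.1824 + 3.0603
y = 5.2427


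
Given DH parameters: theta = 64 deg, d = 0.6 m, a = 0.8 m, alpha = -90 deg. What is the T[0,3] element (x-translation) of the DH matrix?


T[0,3] = a * cos(theta)
= 0.8 * cos(64 deg)
= 0.8 * 0.4384
= 0.3507


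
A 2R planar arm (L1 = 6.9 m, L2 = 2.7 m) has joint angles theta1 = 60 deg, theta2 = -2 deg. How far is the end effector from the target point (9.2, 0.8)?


End effector via forward kinematics:
x = L1*cos(t1) + L2*cos(t1+t2) = 4.8808
y = L1*sin(t1) + L2*sin(t1+t2) = 8.2653
Distance to target:
d = sqrt((9.2 - 4.8808)^2 + (0.8 - 8.2653)^2)
= sqrt(18.6556 + 55.7308)
= 8.6248 m


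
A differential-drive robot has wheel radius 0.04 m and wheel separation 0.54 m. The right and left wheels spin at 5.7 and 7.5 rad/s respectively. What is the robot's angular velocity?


vR = r*wR = 0.04*5.7 = 0.228 m/s
vL = r*wL = 0.04*7.5 = 0.3 m/s
v = (vR+vL)/2 = 0.264 m/s
omega = (vR-vL)/L = -0.1333 rad/s
angular velocity = -0.1333 rad/s


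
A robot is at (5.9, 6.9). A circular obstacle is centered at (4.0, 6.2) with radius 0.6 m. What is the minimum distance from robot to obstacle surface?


center_dist = sqrt((5.9-4.0)^2 + (6.9-6.2)^2)
= sqrt(3.61 + 0.49)
= 2.0248
min_dist = center_dist - radius = 2.0248 - 0.6 = 1.4248 m


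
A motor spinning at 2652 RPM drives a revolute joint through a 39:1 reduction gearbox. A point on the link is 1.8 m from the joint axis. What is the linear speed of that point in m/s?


omega_motor = 2652 * 2*pi/60 = 277.7168 rad/s
omega_joint = omega_motor / 39 = 7.1209 rad/s
v = omega_joint * r = 7.1209 * 1.8
= 12.8177 m/s


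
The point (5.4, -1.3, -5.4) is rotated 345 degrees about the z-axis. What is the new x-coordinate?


Rotation about z-axis: x' = x*cos(theta) - y*sin(theta)
= 5.4 * 0.9659 - -1.3 * -0.2588
= 4.8795


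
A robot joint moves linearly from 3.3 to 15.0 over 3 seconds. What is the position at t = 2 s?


s = t/T = 2/3 = 0.6667
p(t) = p0 + (pf-p0)*s
= 3.3 + (15.0 - 3.3) * 0.6667
= 11.1


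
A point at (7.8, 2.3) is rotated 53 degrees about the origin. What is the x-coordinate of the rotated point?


x' = x*cos(theta) - y*sin(theta)
cos(53 deg) = 0.6018, sin(53 deg) = 0.7986
x' = 7.8 * 0.6018 - 2.3 * 0.7986
= 4.6942 - 1.8369
= 2.8573


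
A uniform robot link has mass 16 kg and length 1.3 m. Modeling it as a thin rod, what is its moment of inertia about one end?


I = (1/3) * m * L^2
= (1/3) * 16 * 1.3^2
= 0.333333 * 16 * 1.69
= 9.0133 kg*m^2


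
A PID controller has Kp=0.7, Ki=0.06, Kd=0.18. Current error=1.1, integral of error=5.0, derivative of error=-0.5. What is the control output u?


u = Kp*e + Ki*int(e) + Kd*de/dt
= 0.7*1.1 + 0.06*5.0 + 0.18*(-0.5)
= 0.77 + 0.3 + -0.09
= 0.98


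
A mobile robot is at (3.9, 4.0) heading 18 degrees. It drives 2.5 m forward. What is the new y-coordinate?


y_new = y0 + d*sin(theta)
= 4.0 + 2.5*sin(18)
= 4.0 + 0.7725
= 4.7725


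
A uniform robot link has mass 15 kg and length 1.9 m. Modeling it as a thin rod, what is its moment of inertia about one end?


I = (1/3) * m * L^2
= (1/3) * 15 * 1.9^2
= 0.333333 * 15 * 3.61
= 18.05 kg*m^2


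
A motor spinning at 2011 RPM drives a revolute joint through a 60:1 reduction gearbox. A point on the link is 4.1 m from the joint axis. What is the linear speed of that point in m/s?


omega_motor = 2011 * 2*pi/60 = 210.5914 rad/s
omega_joint = omega_motor / 60 = 3.5099 rad/s
v = omega_joint * r = 3.5099 * 4.1
= 14.3904 m/s


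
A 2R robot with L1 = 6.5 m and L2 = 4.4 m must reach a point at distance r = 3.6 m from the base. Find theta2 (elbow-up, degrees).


cos(theta2) = (r^2 - L1^2 - L2^2) / (2*L1*L2)
cos(theta2) = (12.96 - 42.25 - 19.36) / 57.2
cos(theta2) = -0.850524
theta2 = 148.2688 degrees


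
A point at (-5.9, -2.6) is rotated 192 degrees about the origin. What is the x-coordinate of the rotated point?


x' = x*cos(theta) - y*sin(theta)
cos(192 deg) = -0.9781, sin(192 deg) = -0.2079
x' = -5.9 * -0.9781 - -2.6 * -0.2079
= 5.7711 - 0.5406
= 5.2305


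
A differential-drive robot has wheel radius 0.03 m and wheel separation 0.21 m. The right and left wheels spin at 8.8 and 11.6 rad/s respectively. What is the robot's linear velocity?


vR = r*wR = 0.03*8.8 = 0.264 m/s
vL = r*wL = 0.03*11.6 = 0.348 m/s
v = (vR+vL)/2 = 0.306 m/s
omega = (vR-vL)/L = -0.4 rad/s
linear velocity = 0.306 m/s


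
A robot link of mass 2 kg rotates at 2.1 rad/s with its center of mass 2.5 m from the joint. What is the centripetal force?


F = m * omega^2 * r
= 2 * 2.1^2 * 2.5
= 2 * 4.41 * 2.5
= 22.05 N


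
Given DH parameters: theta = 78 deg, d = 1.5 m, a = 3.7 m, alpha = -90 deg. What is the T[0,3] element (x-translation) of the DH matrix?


T[0,3] = a * cos(theta)
= 3.7 * cos(78 deg)
= 3.7 * 0.2079
= 0.7693


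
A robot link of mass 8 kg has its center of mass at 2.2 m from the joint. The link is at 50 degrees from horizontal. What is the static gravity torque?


tau = m*g*L*cos(angle)
= 8 * 9.81 * 2.2 * cos(50 deg)
= 8 * 9.81 * 2.2 * 0.6428
= 110.9811 Nm


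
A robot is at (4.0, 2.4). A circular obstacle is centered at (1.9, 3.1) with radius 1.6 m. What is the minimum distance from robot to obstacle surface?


center_dist = sqrt((4.0-1.9)^2 + (2.4-3.1)^2)
= sqrt(4.41 + 0.49)
= 2.2136
min_dist = center_dist - radius = 2.2136 - 1.6 = 0.6136 m


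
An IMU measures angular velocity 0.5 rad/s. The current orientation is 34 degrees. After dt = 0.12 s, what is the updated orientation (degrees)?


delta_theta = w * dt = 0.5 * 0.12 = 0.06 rad
= 3.4377 deg
theta_new = 34 + 3.4377 = 37.4377 deg


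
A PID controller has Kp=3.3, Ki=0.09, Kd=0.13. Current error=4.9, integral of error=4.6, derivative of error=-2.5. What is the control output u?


u = Kp*e + Ki*int(e) + Kd*de/dt
= 3.3*4.9 + 0.09*4.6 + 0.13*(-2.5)
= 16.17 + 0.414 + -0.325
= 16.259


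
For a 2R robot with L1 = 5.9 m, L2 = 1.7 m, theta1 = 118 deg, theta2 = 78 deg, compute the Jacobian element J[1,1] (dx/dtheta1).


J[1,1] = -L1*sin(t1) - L2*sin(t1+t2)
= -5.9*sin(118) - 1.7*sin(196)
= -4.7408


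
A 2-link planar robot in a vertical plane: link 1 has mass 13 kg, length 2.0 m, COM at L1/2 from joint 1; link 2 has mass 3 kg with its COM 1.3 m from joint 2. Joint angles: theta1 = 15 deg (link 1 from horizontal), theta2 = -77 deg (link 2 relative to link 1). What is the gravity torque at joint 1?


Horizontal distance from joint 1 to link-1 COM:
  x_c1 = (L1/2)*cos(t1) = 1.0 * 0.9659 = 0.9659 m
Horizontal distance from joint 1 to link-2 COM:
  x_c2 = L1*cos(t1) + Lc2*cos(t1+t2)
       = 2.0*0.9659 + 1.3*0.4695 = 2.5422 m
tau1 = m1*g*x_c1 + m2*g*x_c2
     = 13*9.81*0.9659 + 3*9.81*2.5422
     = 123.1845 + 74.8159
     = 198.0004 Nm


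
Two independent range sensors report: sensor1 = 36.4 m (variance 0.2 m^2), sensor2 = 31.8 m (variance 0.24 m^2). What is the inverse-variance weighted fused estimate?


w1 = (1/var1) / (1/var1 + 1/var2)
   = 5.0 / (5.0 + 4.1667) = 0.5455
w2 = 1 - w1 = 0.4545
fused = w1*s1 + w2*s2 = 19.8545 + 14.4545
= 34.3091 m


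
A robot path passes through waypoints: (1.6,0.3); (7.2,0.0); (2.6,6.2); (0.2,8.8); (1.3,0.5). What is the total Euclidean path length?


Segment lengths:
  seg1 = sqrt((5.6)^2 + (-0.3)^2) = 5.608
  seg2 = sqrt((-4.6)^2 + (6.2)^2) = 7.7201
  seg3 = sqrt((-2.4)^2 + (2.6)^2) = 3.5384
  seg4 = sqrt((1.1)^2 + (-8.3)^2) = 8.3726
Total = 25.2391


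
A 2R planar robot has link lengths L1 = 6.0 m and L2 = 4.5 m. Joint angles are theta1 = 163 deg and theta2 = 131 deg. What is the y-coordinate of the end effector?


Convert angles to radians: theta1 = 2.8449, theta2 = 2.2864
y = L1*sin(theta1) + L2*sin(theta1+theta2)
y = 1.7542 + -4.111
y = -2.3567


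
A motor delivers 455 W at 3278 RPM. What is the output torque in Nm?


omega = 3278 * 2*pi/60 = 343.2714 rad/s
tau = P / omega = 455 / 343.2714
= 1.3255 Nm


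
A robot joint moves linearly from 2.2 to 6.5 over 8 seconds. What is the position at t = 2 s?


s = t/T = 2/8 = 0.25
p(t) = p0 + (pf-p0)*s
= 2.2 + (6.5 - 2.2) * 0.25
= 3.275


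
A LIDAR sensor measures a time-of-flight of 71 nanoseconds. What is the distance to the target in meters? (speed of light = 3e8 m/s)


tof = 71 ns = 7.1e-08 s
dist = c * tof / 2
= 3e8 * 7.1e-08 / 2
= 10.65 m


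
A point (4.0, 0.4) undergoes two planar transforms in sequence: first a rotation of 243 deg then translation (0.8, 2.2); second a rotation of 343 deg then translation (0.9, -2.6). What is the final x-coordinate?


After transform 1:
x1 = cos(243)*4.0 - sin(243)*0.4 + 0.8 = -0.6596
y1 = sin(243)*4.0 + cos(243)*0.4 + 2.2 = -1.5456
After transform 2:
x2 = cos(343)*-0.6596 - sin(343)*-1.5456 + 0.9
= -0.1826


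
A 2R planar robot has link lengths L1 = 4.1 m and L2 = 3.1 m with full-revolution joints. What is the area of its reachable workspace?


r_max = L1 + L2 = 7.2 m
r_min = |L1 - L2| = 1.0 m
Area = pi*(r_max^2 - r_min^2)
= pi*(51.84 - 1.0)
= pi * 50.84
= 159.7186 m^2


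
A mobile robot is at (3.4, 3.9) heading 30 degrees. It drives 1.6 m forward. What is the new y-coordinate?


y_new = y0 + d*sin(theta)
= 3.9 + 1.6*sin(30)
= 3.9 + 0.8
= 4.7


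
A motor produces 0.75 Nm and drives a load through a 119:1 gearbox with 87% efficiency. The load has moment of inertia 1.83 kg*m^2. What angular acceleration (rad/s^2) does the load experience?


tau_out = tau_motor * N * eta
= 0.75 * 119 * 0.87 = 77.6475 Nm
alpha = tau_out / I = 77.6475 / 1.83
= 42.4303 rad/s^2


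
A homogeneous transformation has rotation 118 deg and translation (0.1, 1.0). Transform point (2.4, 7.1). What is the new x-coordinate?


x' = cos(theta)*px - sin(theta)*py + tx
= -0.4695*2.4 - 0.8829*7.1 + 0.1
= -7.2957


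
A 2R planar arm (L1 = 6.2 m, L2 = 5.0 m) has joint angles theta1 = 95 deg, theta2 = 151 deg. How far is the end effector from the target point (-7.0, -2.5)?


End effector via forward kinematics:
x = L1*cos(t1) + L2*cos(t1+t2) = -2.574
y = L1*sin(t1) + L2*sin(t1+t2) = 1.6087
Distance to target:
d = sqrt((-7.0 - -2.574)^2 + (-2.5 - 1.6087)^2)
= sqrt(19.589 + 16.8813)
= 6.0391 m


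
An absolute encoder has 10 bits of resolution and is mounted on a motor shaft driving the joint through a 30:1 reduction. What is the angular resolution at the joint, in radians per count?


counts = 2^10 = 1024
effective counts at joint = 1024 * 30 = 30720
resolution = 2*pi / 30720
= 2.0453e-04 rad/count


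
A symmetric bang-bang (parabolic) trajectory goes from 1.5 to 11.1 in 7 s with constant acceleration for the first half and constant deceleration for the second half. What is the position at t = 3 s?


Symmetric rest-to-rest: each phase covers (pf-p0)/2 in time T/2. 0.5*a*(T/2)^2 = (pf-p0)/2 => a = 4*(pf-p0)/T^2
a = 4*(11.1-1.5)/7^2 = 0.7837
t = 3 is in the acceleration phase (t <= T/2).
p = p0 + 0.5*a*t^2 = 1.5 + 0.5*0.7837*3^2
= 5.0265


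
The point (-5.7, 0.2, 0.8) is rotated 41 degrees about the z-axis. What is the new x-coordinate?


Rotation about z-axis: x' = x*cos(theta) - y*sin(theta)
= -5.7 * 0.7547 - 0.2 * 0.6561
= -4.4331


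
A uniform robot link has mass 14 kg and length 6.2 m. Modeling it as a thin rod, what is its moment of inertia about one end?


I = (1/3) * m * L^2
= (1/3) * 14 * 6.2^2
= 0.333333 * 14 * 38.44
= 179.3867 kg*m^2


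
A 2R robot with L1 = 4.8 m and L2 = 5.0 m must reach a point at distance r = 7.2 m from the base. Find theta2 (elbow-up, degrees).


cos(theta2) = (r^2 - L1^2 - L2^2) / (2*L1*L2)
cos(theta2) = (51.84 - 23.04 - 25.0) / 48.0
cos(theta2) = 0.079167
theta2 = 85.4593 degrees


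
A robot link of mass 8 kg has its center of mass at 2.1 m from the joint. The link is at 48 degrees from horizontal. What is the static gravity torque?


tau = m*g*L*cos(angle)
= 8 * 9.81 * 2.1 * cos(48 deg)
= 8 * 9.81 * 2.1 * 0.6691
= 110.2781 Nm


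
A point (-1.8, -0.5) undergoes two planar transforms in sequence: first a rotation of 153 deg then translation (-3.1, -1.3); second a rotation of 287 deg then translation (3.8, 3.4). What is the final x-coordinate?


After transform 1:
x1 = cos(153)*-1.8 - sin(153)*-0.5 + -3.1 = -1.2692
y1 = sin(153)*-1.8 + cos(153)*-0.5 + -1.3 = -1.6717
After transform 2:
x2 = cos(287)*-1.2692 - sin(287)*-1.6717 + 3.8
= 1.8303


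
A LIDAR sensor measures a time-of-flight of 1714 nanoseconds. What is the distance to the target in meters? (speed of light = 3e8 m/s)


tof = 1714 ns = 1.714e-06 s
dist = c * tof / 2
= 3e8 * 1.714e-06 / 2
= 257.1 m


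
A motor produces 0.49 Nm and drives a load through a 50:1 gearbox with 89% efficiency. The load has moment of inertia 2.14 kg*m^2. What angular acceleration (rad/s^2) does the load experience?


tau_out = tau_motor * N * eta
= 0.49 * 50 * 0.89 = 21.805 Nm
alpha = tau_out / I = 21.805 / 2.14
= 10.1893 rad/s^2


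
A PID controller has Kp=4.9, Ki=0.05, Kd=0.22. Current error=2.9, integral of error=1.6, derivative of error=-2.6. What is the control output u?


u = Kp*e + Ki*int(e) + Kd*de/dt
= 4.9*2.9 + 0.05*1.6 + 0.22*(-2.6)
= 14.21 + 0.08 + -0.572
= 13.718


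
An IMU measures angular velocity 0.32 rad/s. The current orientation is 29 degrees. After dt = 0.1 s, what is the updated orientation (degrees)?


delta_theta = w * dt = 0.32 * 0.1 = 0.032 rad
= 1.8335 deg
theta_new = 29 + 1.8335 = 30.8335 deg


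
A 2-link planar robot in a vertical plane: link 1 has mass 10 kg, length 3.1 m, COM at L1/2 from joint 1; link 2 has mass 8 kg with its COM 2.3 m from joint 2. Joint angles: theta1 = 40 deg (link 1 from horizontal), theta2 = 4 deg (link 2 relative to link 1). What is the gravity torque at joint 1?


Horizontal distance from joint 1 to link-1 COM:
  x_c1 = (L1/2)*cos(t1) = 1.55 * 0.766 = 1.1874 m
Horizontal distance from joint 1 to link-2 COM:
  x_c2 = L1*cos(t1) + Lc2*cos(t1+t2)
       = 3.1*0.766 + 2.3*0.7193 = 4.0292 m
tau1 = m1*g*x_c1 + m2*g*x_c2
     = 10*9.81*1.1874 + 8*9.81*4.0292
     = 116.4809 + 316.2131
     = 432.694 Nm


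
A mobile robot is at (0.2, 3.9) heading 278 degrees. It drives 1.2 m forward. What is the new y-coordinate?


y_new = y0 + d*sin(theta)
= 3.9 + 1.2*sin(278)
= 3.9 + -1.1883
= 2.7117


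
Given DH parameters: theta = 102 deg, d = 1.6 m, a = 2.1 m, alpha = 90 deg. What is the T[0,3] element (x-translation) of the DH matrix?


T[0,3] = a * cos(theta)
= 2.1 * cos(102 deg)
= 2.1 * -0.2079
= -0.4366


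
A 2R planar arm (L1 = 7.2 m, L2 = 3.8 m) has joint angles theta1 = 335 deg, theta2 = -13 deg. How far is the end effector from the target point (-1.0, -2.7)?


End effector via forward kinematics:
x = L1*cos(t1) + L2*cos(t1+t2) = 9.5199
y = L1*sin(t1) + L2*sin(t1+t2) = -5.3824
Distance to target:
d = sqrt((-1.0 - 9.5199)^2 + (-2.7 - -5.3824)^2)
= sqrt(110.6674 + 7.1951)
= 10.8564 m


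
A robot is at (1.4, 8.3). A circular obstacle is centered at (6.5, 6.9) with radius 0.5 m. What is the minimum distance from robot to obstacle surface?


center_dist = sqrt((1.4-6.5)^2 + (8.3-6.9)^2)
= sqrt(26.01 + 1.96)
= 5.2887
min_dist = center_dist - radius = 5.2887 - 0.5 = 4.7887 m


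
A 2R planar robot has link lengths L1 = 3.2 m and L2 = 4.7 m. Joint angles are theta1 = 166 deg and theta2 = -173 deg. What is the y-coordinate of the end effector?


Convert angles to radians: theta1 = 2.8972, theta2 = -3.0194
y = L1*sin(theta1) + L2*sin(theta1+theta2)
y = 0.7742 + -0.5728
y = 0.2014


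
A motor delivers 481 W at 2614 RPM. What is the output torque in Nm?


omega = 2614 * 2*pi/60 = 273.7374 rad/s
tau = P / omega = 481 / 273.7374
= 1.7572 Nm


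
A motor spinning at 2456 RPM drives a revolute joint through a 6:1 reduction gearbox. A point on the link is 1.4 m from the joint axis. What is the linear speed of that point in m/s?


omega_motor = 2456 * 2*pi/60 = 257.1917 rad/s
omega_joint = omega_motor / 6 = 42.8653 rad/s
v = omega_joint * r = 42.8653 * 1.4
= 60.0114 m/s


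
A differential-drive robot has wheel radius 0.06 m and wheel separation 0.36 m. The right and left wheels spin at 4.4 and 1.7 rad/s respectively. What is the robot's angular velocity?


vR = r*wR = 0.06*4.4 = 0.264 m/s
vL = r*wL = 0.06*1.7 = 0.102 m/s
v = (vR+vL)/2 = 0.183 m/s
omega = (vR-vL)/L = 0.45 rad/s
angular velocity = 0.45 rad/s


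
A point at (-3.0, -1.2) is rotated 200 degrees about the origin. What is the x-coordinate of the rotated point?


x' = x*cos(theta) - y*sin(theta)
cos(200 deg) = -0.9397, sin(200 deg) = -0.342
x' = -3.0 * -0.9397 - -1.2 * -0.342
= 2.8191 - 0.4104
= 2.4087


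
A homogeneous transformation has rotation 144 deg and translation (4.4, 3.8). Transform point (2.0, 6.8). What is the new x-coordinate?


x' = cos(theta)*px - sin(theta)*py + tx
= -0.809*2.0 - 0.5878*6.8 + 4.4
= -1.215


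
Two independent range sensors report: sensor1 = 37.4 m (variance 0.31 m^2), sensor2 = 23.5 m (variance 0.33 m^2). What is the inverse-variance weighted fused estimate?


w1 = (1/var1) / (1/var1 + 1/var2)
   = 3.2258 / (3.2258 + 3.0303) = 0.5156
w2 = 1 - w1 = 0.4844
fused = w1*s1 + w2*s2 = 19.2844 + 11.3828
= 30.6672 m


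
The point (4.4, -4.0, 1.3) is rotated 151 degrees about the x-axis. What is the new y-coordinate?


Rotation about x-axis: y' = y*cos(theta) - z*sin(theta)
= -4.0 * -0.8746 - 1.3 * 0.4848
= 2.8682


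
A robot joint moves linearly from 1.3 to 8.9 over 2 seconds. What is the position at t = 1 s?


s = t/T = 1/2 = 0.5
p(t) = p0 + (pf-p0)*s
= 1.3 + (8.9 - 1.3) * 0.5
= 5.1


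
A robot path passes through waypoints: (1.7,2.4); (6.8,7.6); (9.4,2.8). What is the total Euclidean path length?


Segment lengths:
  seg1 = sqrt((5.1)^2 + (5.2)^2) = 7.2835
  seg2 = sqrt((2.6)^2 + (-4.8)^2) = 5.4589
Total = 12.7425


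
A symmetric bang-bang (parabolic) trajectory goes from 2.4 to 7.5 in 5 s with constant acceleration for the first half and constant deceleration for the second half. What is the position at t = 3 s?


Symmetric rest-to-rest: each phase covers (pf-p0)/2 in time T/2. 0.5*a*(T/2)^2 = (pf-p0)/2 => a = 4*(pf-p0)/T^2
a = 4*(7.5-2.4)/5^2 = 0.816
t = 3 is in the deceleration phase (t > T/2).
p = pf - 0.5*a*(T-t)^2 = 7.5 - 0.5*0.816*2^2
= 5.868


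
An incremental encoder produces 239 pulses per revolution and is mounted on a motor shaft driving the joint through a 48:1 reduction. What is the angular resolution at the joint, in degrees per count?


counts per rev = 239
effective counts at joint = 239 * 48 = 11472
resolution = 360 / 11472
= 0.0314 deg/count


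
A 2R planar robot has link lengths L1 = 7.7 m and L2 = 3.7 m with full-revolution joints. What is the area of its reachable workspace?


r_max = L1 + L2 = 11.4 m
r_min = |L1 - L2| = 4.0 m
Area = pi*(r_max^2 - r_min^2)
= pi*(129.96 - 16.0)
= pi * 113.96
= 358.0159 m^2


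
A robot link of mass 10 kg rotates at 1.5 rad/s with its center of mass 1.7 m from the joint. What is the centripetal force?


F = m * omega^2 * r
= 10 * 1.5^2 * 1.7
= 10 * 2.25 * 1.7
= 38.25 N


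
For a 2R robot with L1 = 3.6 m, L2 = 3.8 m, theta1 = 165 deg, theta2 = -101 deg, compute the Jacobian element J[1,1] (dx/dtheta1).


J[1,1] = -L1*sin(t1) - L2*sin(t1+t2)
= -3.6*sin(165) - 3.8*sin(64)
= -4.3472


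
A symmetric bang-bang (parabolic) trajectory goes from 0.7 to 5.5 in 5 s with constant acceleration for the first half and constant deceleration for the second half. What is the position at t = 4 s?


Symmetric rest-to-rest: each phase covers (pf-p0)/2 in time T/2. 0.5*a*(T/2)^2 = (pf-p0)/2 => a = 4*(pf-p0)/T^2
a = 4*(5.5-0.7)/5^2 = 0.768
t = 4 is in the deceleration phase (t > T/2).
p = pf - 0.5*a*(T-t)^2 = 5.5 - 0.5*0.768*1^2
= 5.116


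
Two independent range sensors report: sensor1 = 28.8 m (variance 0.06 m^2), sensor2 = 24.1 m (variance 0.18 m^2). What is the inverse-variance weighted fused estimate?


w1 = (1/var1) / (1/var1 + 1/var2)
   = 16.6667 / (16.6667 + 5.5556) = 0.75
w2 = 1 - w1 = 0.25
fused = w1*s1 + w2*s2 = 21.6 + 6.025
= 27.625 m


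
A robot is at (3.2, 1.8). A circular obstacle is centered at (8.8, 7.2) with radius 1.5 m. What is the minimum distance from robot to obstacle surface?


center_dist = sqrt((3.2-8.8)^2 + (1.8-7.2)^2)
= sqrt(31.36 + 29.16)
= 7.7795
min_dist = center_dist - radius = 7.7795 - 1.5 = 6.2795 m


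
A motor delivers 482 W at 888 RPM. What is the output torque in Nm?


omega = 888 * 2*pi/60 = 92.9911 rad/s
tau = P / omega = 482 / 92.9911
= 5.1833 Nm


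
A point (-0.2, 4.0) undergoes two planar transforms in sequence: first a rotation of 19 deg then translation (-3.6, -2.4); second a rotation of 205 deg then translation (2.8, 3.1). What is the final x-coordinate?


After transform 1:
x1 = cos(19)*-0.2 - sin(19)*4.0 + -3.6 = -5.0914
y1 = sin(19)*-0.2 + cos(19)*4.0 + -2.4 = 1.317
After transform 2:
x2 = cos(205)*-5.0914 - sin(205)*1.317 + 2.8
= 7.9709


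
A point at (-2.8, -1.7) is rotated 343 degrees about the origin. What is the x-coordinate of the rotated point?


x' = x*cos(theta) - y*sin(theta)
cos(343 deg) = 0.9563, sin(343 deg) = -0.2924
x' = -2.8 * 0.9563 - -1.7 * -0.2924
= -2.6777 - 0.497
= -3.1747


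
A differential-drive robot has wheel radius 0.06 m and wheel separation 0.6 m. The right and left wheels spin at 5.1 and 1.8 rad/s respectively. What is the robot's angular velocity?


vR = r*wR = 0.06*5.1 = 0.306 m/s
vL = r*wL = 0.06*1.8 = 0.108 m/s
v = (vR+vL)/2 = 0.207 m/s
omega = (vR-vL)/L = 0.33 rad/s
angular velocity = 0.33 rad/s


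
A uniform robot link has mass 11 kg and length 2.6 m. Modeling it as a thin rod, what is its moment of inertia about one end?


I = (1/3) * m * L^2
= (1/3) * 11 * 2.6^2
= 0.333333 * 11 * 6.76
= 24.7867 kg*m^2


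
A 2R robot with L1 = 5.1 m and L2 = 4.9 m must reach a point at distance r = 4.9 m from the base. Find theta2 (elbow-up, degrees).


cos(theta2) = (r^2 - L1^2 - L2^2) / (2*L1*L2)
cos(theta2) = (24.01 - 26.01 - 24.01) / 49.98
cos(theta2) = -0.520408
theta2 = 121.3596 degrees


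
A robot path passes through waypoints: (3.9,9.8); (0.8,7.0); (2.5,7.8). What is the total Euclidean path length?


Segment lengths:
  seg1 = sqrt((-3.1)^2 + (-2.8)^2) = 4.1773
  seg2 = sqrt((1.7)^2 + (0.8)^2) = 1.8788
Total = 6.0561


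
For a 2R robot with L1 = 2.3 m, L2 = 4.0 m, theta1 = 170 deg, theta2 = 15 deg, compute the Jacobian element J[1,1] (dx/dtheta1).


J[1,1] = -L1*sin(t1) - L2*sin(t1+t2)
= -2.3*sin(170) - 4.0*sin(185)
= -0.0508


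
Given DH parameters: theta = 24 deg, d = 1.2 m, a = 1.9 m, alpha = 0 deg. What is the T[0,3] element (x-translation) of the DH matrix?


T[0,3] = a * cos(theta)
= 1.9 * cos(24 deg)
= 1.9 * 0.9135
= 1.7357


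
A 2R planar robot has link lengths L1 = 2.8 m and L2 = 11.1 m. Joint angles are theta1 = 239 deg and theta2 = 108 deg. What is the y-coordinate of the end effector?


Convert angles to radians: theta1 = 4.1713, theta2 = 1.885
y = L1*sin(theta1) + L2*sin(theta1+theta2)
y = -2.4001 + -2.497
y = -4.897


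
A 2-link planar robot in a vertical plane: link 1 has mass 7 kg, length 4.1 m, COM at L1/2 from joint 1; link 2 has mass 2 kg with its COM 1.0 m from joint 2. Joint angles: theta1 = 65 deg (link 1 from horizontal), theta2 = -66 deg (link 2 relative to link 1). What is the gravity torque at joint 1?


Horizontal distance from joint 1 to link-1 COM:
  x_c1 = (L1/2)*cos(t1) = 2.05 * 0.4226 = 0.8664 m
Horizontal distance from joint 1 to link-2 COM:
  x_c2 = L1*cos(t1) + Lc2*cos(t1+t2)
       = 4.1*0.4226 + 1.0*0.9998 = 2.7326 m
tau1 = m1*g*x_c1 + m2*g*x_c2
     = 7*9.81*0.8664 + 2*9.81*2.7326
     = 59.4935 + 53.6133
     = 113.1067 Nm


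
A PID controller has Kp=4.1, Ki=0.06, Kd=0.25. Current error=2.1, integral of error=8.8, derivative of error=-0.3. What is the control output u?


u = Kp*e + Ki*int(e) + Kd*de/dt
= 4.1*2.1 + 0.06*8.8 + 0.25*(-0.3)
= 8.61 + 0.528 + -0.075
= 9.063


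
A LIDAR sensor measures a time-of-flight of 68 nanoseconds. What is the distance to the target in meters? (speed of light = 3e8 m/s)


tof = 68 ns = 6.8e-08 s
dist = c * tof / 2
= 3e8 * 6.8e-08 / 2
= 10.2 m


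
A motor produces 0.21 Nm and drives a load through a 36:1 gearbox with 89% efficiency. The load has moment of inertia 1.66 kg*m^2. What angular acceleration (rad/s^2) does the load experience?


tau_out = tau_motor * N * eta
= 0.21 * 36 * 0.89 = 6.7284 Nm
alpha = tau_out / I = 6.7284 / 1.66
= 4.0533 rad/s^2


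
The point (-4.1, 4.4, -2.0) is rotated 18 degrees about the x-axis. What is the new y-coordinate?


Rotation about x-axis: y' = y*cos(theta) - z*sin(theta)
= 4.4 * 0.9511 - -2.0 * 0.309
= 4.8027


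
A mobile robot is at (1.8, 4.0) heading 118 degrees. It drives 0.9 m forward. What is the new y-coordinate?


y_new = y0 + d*sin(theta)
= 4.0 + 0.9*sin(118)
= 4.0 + 0.7947
= 4.7947


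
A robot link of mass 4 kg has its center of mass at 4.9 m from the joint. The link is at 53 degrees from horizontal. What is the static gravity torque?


tau = m*g*L*cos(angle)
= 4 * 9.81 * 4.9 * cos(53 deg)
= 4 * 9.81 * 4.9 * 0.6018
= 115.7146 Nm


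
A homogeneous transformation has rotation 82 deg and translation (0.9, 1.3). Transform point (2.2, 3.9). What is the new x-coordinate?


x' = cos(theta)*px - sin(theta)*py + tx
= 0.1392*2.2 - 0.9903*3.9 + 0.9
= -2.6559
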